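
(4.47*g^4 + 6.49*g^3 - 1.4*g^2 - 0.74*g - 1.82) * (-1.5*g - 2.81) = -6.705*g^5 - 22.2957*g^4 - 16.1369*g^3 + 5.044*g^2 + 4.8094*g + 5.1142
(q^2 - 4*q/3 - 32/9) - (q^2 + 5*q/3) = -3*q - 32/9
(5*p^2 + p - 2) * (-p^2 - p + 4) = -5*p^4 - 6*p^3 + 21*p^2 + 6*p - 8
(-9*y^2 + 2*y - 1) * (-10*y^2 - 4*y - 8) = 90*y^4 + 16*y^3 + 74*y^2 - 12*y + 8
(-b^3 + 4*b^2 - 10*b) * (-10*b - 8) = 10*b^4 - 32*b^3 + 68*b^2 + 80*b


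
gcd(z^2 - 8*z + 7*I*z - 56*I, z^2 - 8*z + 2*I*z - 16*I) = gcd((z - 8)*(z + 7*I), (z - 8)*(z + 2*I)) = z - 8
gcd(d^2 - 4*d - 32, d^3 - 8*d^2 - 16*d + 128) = d^2 - 4*d - 32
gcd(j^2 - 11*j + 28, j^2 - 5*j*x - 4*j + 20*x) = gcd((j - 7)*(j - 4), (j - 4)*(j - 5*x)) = j - 4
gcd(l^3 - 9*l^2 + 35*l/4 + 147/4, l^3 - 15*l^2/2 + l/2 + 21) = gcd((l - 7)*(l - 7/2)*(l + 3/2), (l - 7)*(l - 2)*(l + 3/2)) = l^2 - 11*l/2 - 21/2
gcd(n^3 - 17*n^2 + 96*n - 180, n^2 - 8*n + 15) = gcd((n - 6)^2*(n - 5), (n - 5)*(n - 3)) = n - 5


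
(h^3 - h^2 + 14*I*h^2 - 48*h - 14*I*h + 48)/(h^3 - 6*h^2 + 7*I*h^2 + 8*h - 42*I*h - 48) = (h^2 + h*(-1 + 6*I) - 6*I)/(h^2 - h*(6 + I) + 6*I)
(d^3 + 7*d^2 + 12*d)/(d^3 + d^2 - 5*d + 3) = d*(d + 4)/(d^2 - 2*d + 1)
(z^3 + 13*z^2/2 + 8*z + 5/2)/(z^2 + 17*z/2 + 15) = (2*z^3 + 13*z^2 + 16*z + 5)/(2*z^2 + 17*z + 30)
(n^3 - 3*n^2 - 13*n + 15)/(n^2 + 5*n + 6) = (n^2 - 6*n + 5)/(n + 2)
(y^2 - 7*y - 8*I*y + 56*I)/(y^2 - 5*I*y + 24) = (y - 7)/(y + 3*I)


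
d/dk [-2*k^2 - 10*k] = -4*k - 10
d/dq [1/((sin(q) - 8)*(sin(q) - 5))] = (13 - 2*sin(q))*cos(q)/((sin(q) - 8)^2*(sin(q) - 5)^2)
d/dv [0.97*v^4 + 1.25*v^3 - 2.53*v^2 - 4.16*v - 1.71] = 3.88*v^3 + 3.75*v^2 - 5.06*v - 4.16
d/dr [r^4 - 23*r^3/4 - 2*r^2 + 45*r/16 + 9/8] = 4*r^3 - 69*r^2/4 - 4*r + 45/16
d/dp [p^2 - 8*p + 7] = 2*p - 8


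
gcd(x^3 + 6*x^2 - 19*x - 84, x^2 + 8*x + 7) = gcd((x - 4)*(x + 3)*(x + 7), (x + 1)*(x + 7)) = x + 7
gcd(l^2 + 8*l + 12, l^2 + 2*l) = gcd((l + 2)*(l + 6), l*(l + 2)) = l + 2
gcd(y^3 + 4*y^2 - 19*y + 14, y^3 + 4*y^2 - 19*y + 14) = y^3 + 4*y^2 - 19*y + 14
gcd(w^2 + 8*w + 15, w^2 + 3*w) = w + 3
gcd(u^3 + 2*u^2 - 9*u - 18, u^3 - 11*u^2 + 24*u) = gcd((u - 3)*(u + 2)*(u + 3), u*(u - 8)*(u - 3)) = u - 3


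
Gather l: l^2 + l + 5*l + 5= l^2 + 6*l + 5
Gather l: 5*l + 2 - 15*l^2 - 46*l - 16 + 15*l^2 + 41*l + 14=0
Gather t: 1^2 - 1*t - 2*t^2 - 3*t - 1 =-2*t^2 - 4*t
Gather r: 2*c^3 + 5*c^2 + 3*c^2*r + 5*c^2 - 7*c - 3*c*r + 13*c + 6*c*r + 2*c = 2*c^3 + 10*c^2 + 8*c + r*(3*c^2 + 3*c)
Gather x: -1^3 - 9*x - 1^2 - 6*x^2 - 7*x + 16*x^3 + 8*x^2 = 16*x^3 + 2*x^2 - 16*x - 2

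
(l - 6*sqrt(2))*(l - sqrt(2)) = l^2 - 7*sqrt(2)*l + 12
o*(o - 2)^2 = o^3 - 4*o^2 + 4*o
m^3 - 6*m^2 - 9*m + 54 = (m - 6)*(m - 3)*(m + 3)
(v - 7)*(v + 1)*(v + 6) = v^3 - 43*v - 42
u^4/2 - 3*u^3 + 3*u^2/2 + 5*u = u*(u/2 + 1/2)*(u - 5)*(u - 2)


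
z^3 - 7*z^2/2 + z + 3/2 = (z - 3)*(z - 1)*(z + 1/2)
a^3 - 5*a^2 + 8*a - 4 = (a - 2)^2*(a - 1)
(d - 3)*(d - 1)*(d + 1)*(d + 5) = d^4 + 2*d^3 - 16*d^2 - 2*d + 15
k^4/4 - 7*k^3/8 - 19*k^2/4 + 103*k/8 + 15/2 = (k/4 + 1)*(k - 5)*(k - 3)*(k + 1/2)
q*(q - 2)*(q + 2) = q^3 - 4*q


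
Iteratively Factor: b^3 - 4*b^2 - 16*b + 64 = (b + 4)*(b^2 - 8*b + 16) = (b - 4)*(b + 4)*(b - 4)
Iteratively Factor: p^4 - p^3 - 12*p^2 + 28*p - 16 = (p - 2)*(p^3 + p^2 - 10*p + 8) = (p - 2)^2*(p^2 + 3*p - 4) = (p - 2)^2*(p - 1)*(p + 4)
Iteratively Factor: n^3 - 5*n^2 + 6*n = (n - 3)*(n^2 - 2*n) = (n - 3)*(n - 2)*(n)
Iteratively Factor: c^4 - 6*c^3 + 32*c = (c + 2)*(c^3 - 8*c^2 + 16*c) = c*(c + 2)*(c^2 - 8*c + 16) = c*(c - 4)*(c + 2)*(c - 4)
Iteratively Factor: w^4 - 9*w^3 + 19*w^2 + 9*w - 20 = (w + 1)*(w^3 - 10*w^2 + 29*w - 20) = (w - 4)*(w + 1)*(w^2 - 6*w + 5) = (w - 4)*(w - 1)*(w + 1)*(w - 5)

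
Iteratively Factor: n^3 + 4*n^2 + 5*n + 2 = (n + 1)*(n^2 + 3*n + 2) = (n + 1)^2*(n + 2)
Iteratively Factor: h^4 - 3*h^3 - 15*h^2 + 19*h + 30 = (h - 2)*(h^3 - h^2 - 17*h - 15) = (h - 5)*(h - 2)*(h^2 + 4*h + 3) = (h - 5)*(h - 2)*(h + 1)*(h + 3)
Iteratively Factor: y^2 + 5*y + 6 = (y + 2)*(y + 3)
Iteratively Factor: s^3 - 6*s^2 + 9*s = (s)*(s^2 - 6*s + 9) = s*(s - 3)*(s - 3)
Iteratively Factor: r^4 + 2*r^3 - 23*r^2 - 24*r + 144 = (r + 4)*(r^3 - 2*r^2 - 15*r + 36) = (r - 3)*(r + 4)*(r^2 + r - 12) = (r - 3)*(r + 4)^2*(r - 3)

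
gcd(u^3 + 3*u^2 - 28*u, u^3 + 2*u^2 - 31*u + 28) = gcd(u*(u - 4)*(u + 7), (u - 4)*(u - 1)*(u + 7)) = u^2 + 3*u - 28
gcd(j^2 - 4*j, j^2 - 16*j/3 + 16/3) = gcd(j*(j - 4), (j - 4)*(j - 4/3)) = j - 4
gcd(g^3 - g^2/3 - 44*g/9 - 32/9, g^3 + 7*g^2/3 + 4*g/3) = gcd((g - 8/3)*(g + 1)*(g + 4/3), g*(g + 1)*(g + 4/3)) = g^2 + 7*g/3 + 4/3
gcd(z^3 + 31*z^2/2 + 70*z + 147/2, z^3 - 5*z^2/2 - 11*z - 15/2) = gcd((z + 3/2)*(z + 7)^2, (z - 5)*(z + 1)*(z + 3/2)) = z + 3/2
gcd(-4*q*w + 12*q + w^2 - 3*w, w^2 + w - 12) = w - 3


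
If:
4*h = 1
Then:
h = 1/4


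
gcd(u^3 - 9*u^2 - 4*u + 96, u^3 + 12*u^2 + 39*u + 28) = 1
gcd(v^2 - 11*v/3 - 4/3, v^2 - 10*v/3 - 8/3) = v - 4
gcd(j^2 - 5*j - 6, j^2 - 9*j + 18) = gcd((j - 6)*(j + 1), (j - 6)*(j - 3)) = j - 6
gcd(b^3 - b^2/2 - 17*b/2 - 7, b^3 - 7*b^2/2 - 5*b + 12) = b + 2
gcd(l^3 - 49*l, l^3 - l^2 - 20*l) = l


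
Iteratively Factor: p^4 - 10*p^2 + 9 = (p - 1)*(p^3 + p^2 - 9*p - 9) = (p - 1)*(p + 1)*(p^2 - 9) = (p - 3)*(p - 1)*(p + 1)*(p + 3)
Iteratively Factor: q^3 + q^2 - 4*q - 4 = (q - 2)*(q^2 + 3*q + 2) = (q - 2)*(q + 1)*(q + 2)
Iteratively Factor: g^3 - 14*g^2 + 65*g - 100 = (g - 5)*(g^2 - 9*g + 20) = (g - 5)*(g - 4)*(g - 5)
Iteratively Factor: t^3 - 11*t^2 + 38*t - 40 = (t - 5)*(t^2 - 6*t + 8) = (t - 5)*(t - 2)*(t - 4)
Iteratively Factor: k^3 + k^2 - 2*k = (k - 1)*(k^2 + 2*k) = k*(k - 1)*(k + 2)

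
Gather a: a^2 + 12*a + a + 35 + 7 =a^2 + 13*a + 42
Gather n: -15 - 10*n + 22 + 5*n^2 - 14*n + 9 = 5*n^2 - 24*n + 16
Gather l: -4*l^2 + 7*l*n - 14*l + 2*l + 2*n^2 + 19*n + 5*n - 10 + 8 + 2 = -4*l^2 + l*(7*n - 12) + 2*n^2 + 24*n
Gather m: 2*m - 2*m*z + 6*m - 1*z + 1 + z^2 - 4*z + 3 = m*(8 - 2*z) + z^2 - 5*z + 4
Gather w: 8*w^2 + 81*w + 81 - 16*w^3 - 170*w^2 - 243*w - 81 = -16*w^3 - 162*w^2 - 162*w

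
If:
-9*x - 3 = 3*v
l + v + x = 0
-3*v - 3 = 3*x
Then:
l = 1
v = -1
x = 0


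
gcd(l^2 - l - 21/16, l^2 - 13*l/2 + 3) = 1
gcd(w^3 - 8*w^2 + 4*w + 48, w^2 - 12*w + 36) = w - 6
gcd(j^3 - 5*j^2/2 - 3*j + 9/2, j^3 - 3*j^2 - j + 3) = j^2 - 4*j + 3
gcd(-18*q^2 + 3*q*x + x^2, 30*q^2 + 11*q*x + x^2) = 6*q + x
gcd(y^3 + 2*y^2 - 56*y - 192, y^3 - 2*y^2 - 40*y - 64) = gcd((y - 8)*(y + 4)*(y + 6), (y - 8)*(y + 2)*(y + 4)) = y^2 - 4*y - 32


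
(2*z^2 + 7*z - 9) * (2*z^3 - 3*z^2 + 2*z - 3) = 4*z^5 + 8*z^4 - 35*z^3 + 35*z^2 - 39*z + 27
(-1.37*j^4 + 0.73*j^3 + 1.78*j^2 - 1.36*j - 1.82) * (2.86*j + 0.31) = -3.9182*j^5 + 1.6631*j^4 + 5.3171*j^3 - 3.3378*j^2 - 5.6268*j - 0.5642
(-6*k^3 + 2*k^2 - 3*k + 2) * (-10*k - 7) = 60*k^4 + 22*k^3 + 16*k^2 + k - 14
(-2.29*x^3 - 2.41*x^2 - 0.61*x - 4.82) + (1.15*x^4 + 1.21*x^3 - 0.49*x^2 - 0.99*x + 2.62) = 1.15*x^4 - 1.08*x^3 - 2.9*x^2 - 1.6*x - 2.2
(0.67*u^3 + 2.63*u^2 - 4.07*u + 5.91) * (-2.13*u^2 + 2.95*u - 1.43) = -1.4271*u^5 - 3.6254*u^4 + 15.4695*u^3 - 28.3557*u^2 + 23.2546*u - 8.4513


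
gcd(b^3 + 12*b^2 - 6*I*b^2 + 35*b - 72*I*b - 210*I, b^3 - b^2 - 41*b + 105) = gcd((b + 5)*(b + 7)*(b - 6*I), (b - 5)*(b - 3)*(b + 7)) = b + 7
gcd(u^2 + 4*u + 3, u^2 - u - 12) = u + 3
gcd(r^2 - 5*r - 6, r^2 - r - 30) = r - 6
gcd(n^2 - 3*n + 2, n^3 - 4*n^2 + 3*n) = n - 1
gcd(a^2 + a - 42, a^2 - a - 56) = a + 7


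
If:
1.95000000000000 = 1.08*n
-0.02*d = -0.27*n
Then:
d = 24.38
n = 1.81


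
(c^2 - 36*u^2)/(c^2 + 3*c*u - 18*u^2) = (-c + 6*u)/(-c + 3*u)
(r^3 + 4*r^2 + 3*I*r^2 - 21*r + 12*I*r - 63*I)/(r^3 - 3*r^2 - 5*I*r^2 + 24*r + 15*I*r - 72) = (r + 7)/(r - 8*I)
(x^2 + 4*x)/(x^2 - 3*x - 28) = x/(x - 7)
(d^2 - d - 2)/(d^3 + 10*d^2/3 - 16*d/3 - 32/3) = 3*(d + 1)/(3*d^2 + 16*d + 16)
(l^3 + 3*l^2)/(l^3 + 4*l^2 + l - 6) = l^2/(l^2 + l - 2)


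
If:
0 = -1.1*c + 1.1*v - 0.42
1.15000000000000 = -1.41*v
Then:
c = -1.20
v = -0.82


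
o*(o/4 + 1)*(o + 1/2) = o^3/4 + 9*o^2/8 + o/2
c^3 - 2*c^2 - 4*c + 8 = (c - 2)^2*(c + 2)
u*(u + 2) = u^2 + 2*u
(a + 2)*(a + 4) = a^2 + 6*a + 8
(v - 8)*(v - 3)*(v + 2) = v^3 - 9*v^2 + 2*v + 48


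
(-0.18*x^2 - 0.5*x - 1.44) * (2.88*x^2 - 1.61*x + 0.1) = -0.5184*x^4 - 1.1502*x^3 - 3.3602*x^2 + 2.2684*x - 0.144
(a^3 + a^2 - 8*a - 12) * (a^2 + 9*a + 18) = a^5 + 10*a^4 + 19*a^3 - 66*a^2 - 252*a - 216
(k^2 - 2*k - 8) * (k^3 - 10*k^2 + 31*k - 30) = k^5 - 12*k^4 + 43*k^3 - 12*k^2 - 188*k + 240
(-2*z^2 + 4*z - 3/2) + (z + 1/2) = -2*z^2 + 5*z - 1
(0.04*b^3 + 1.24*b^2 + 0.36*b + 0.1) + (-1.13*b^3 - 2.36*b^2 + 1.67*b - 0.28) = -1.09*b^3 - 1.12*b^2 + 2.03*b - 0.18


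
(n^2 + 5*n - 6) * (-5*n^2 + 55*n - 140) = -5*n^4 + 30*n^3 + 165*n^2 - 1030*n + 840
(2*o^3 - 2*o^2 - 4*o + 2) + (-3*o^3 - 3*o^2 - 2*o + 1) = -o^3 - 5*o^2 - 6*o + 3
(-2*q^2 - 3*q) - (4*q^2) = -6*q^2 - 3*q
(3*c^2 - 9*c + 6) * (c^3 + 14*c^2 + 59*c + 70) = 3*c^5 + 33*c^4 + 57*c^3 - 237*c^2 - 276*c + 420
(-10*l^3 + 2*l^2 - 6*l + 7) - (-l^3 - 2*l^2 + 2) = -9*l^3 + 4*l^2 - 6*l + 5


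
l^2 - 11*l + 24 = (l - 8)*(l - 3)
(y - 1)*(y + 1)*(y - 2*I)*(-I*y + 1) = -I*y^4 - y^3 - I*y^2 + y + 2*I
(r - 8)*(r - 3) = r^2 - 11*r + 24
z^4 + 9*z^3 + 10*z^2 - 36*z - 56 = (z - 2)*(z + 2)^2*(z + 7)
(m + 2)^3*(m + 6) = m^4 + 12*m^3 + 48*m^2 + 80*m + 48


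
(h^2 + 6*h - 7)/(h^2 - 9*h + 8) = (h + 7)/(h - 8)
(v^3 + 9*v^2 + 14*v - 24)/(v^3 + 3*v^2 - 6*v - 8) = (v^2 + 5*v - 6)/(v^2 - v - 2)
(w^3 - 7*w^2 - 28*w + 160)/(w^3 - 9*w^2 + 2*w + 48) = (w^2 + w - 20)/(w^2 - w - 6)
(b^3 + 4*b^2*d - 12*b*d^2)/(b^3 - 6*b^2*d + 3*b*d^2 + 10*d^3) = b*(b + 6*d)/(b^2 - 4*b*d - 5*d^2)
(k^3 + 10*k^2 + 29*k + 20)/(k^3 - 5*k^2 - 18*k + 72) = (k^2 + 6*k + 5)/(k^2 - 9*k + 18)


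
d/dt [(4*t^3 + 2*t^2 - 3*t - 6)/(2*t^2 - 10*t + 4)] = (4*t^4 - 40*t^3 + 17*t^2 + 20*t - 36)/(2*(t^4 - 10*t^3 + 29*t^2 - 20*t + 4))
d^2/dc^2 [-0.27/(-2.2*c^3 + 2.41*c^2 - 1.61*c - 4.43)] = ((1.3014 - 3.564*c)*(2.2*c^3 - 2.41*c^2 + 1.61*c + 4.43) + 0.27*(6.6*c^2 - 4.82*c + 1.61)*(13.2*c^2 - 9.64*c + 3.22))/(2.2*c^3 - 2.41*c^2 + 1.61*c + 4.43)^3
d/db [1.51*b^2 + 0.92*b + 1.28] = 3.02*b + 0.92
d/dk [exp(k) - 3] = exp(k)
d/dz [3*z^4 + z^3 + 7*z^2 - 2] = z*(12*z^2 + 3*z + 14)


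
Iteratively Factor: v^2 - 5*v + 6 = (v - 2)*(v - 3)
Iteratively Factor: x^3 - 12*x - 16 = (x - 4)*(x^2 + 4*x + 4) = (x - 4)*(x + 2)*(x + 2)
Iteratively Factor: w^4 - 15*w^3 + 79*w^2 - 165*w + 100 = (w - 4)*(w^3 - 11*w^2 + 35*w - 25) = (w - 5)*(w - 4)*(w^2 - 6*w + 5) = (w - 5)^2*(w - 4)*(w - 1)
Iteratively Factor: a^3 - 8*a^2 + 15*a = (a)*(a^2 - 8*a + 15) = a*(a - 3)*(a - 5)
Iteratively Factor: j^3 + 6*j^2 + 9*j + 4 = (j + 1)*(j^2 + 5*j + 4) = (j + 1)^2*(j + 4)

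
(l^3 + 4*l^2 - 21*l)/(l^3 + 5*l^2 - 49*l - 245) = l*(l - 3)/(l^2 - 2*l - 35)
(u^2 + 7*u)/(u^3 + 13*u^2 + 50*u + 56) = u/(u^2 + 6*u + 8)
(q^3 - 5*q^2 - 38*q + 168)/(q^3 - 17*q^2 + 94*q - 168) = (q + 6)/(q - 6)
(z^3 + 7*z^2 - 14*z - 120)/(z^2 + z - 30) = (z^2 + z - 20)/(z - 5)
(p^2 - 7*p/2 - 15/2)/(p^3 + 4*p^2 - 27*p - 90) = (p + 3/2)/(p^2 + 9*p + 18)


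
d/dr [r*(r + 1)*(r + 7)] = 3*r^2 + 16*r + 7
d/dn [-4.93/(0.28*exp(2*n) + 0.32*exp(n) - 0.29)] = (2.7608*exp(n) + 1.5776)*exp(n)/(0.28*exp(2*n) + 0.32*exp(n) - 0.29)^2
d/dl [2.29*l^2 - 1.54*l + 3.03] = 4.58*l - 1.54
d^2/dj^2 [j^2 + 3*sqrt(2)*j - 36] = 2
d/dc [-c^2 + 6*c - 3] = 6 - 2*c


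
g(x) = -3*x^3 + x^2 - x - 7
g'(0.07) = -0.90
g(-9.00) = 2270.00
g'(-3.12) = -94.85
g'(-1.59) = -26.93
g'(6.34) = -350.08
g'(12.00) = -1273.00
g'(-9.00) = -748.00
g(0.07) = -7.07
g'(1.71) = -23.90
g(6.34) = -737.66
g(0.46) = -7.54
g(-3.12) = 96.97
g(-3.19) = 103.75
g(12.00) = -5059.00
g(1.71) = -20.79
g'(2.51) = -52.68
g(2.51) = -50.65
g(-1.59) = 9.18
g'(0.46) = -1.98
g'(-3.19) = -98.96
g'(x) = -9*x^2 + 2*x - 1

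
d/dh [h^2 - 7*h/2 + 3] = 2*h - 7/2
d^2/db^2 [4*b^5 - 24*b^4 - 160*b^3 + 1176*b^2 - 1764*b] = 80*b^3 - 288*b^2 - 960*b + 2352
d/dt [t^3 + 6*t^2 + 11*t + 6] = 3*t^2 + 12*t + 11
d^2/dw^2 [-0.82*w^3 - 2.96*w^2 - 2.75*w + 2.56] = -4.92*w - 5.92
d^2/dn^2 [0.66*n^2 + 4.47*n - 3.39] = 1.32000000000000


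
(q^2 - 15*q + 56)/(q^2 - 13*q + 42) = (q - 8)/(q - 6)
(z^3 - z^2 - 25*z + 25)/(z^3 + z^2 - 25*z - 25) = (z - 1)/(z + 1)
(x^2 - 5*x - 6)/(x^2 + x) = (x - 6)/x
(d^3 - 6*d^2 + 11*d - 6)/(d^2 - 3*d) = d - 3 + 2/d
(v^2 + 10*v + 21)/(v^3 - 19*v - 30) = (v + 7)/(v^2 - 3*v - 10)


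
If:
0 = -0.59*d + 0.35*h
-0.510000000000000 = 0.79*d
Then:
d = -0.65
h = -1.09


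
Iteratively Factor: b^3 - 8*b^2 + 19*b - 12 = (b - 4)*(b^2 - 4*b + 3) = (b - 4)*(b - 1)*(b - 3)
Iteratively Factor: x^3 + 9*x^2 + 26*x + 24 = (x + 3)*(x^2 + 6*x + 8) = (x + 3)*(x + 4)*(x + 2)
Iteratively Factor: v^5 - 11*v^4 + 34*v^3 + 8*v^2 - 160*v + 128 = (v - 1)*(v^4 - 10*v^3 + 24*v^2 + 32*v - 128) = (v - 4)*(v - 1)*(v^3 - 6*v^2 + 32) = (v - 4)^2*(v - 1)*(v^2 - 2*v - 8) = (v - 4)^2*(v - 1)*(v + 2)*(v - 4)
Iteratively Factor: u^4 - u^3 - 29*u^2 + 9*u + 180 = (u - 5)*(u^3 + 4*u^2 - 9*u - 36) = (u - 5)*(u + 4)*(u^2 - 9) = (u - 5)*(u + 3)*(u + 4)*(u - 3)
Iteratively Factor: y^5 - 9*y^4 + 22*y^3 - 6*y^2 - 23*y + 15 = (y - 1)*(y^4 - 8*y^3 + 14*y^2 + 8*y - 15) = (y - 1)*(y + 1)*(y^3 - 9*y^2 + 23*y - 15) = (y - 5)*(y - 1)*(y + 1)*(y^2 - 4*y + 3) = (y - 5)*(y - 3)*(y - 1)*(y + 1)*(y - 1)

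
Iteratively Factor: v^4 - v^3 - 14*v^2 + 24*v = (v - 2)*(v^3 + v^2 - 12*v) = (v - 3)*(v - 2)*(v^2 + 4*v) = (v - 3)*(v - 2)*(v + 4)*(v)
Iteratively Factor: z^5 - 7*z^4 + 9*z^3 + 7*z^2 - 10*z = (z)*(z^4 - 7*z^3 + 9*z^2 + 7*z - 10) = z*(z - 1)*(z^3 - 6*z^2 + 3*z + 10) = z*(z - 5)*(z - 1)*(z^2 - z - 2) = z*(z - 5)*(z - 1)*(z + 1)*(z - 2)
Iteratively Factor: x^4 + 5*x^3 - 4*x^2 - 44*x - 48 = (x + 2)*(x^3 + 3*x^2 - 10*x - 24) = (x + 2)^2*(x^2 + x - 12) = (x - 3)*(x + 2)^2*(x + 4)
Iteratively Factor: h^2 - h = (h - 1)*(h)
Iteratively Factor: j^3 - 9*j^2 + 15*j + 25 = (j - 5)*(j^2 - 4*j - 5) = (j - 5)*(j + 1)*(j - 5)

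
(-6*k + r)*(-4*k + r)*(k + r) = 24*k^3 + 14*k^2*r - 9*k*r^2 + r^3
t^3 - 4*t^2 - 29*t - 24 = (t - 8)*(t + 1)*(t + 3)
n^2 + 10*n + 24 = (n + 4)*(n + 6)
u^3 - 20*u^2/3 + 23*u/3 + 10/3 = (u - 5)*(u - 2)*(u + 1/3)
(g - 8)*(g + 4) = g^2 - 4*g - 32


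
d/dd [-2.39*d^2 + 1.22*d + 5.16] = 1.22 - 4.78*d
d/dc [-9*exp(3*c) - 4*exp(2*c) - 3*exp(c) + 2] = (-27*exp(2*c) - 8*exp(c) - 3)*exp(c)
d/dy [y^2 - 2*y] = 2*y - 2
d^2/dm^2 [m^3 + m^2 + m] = 6*m + 2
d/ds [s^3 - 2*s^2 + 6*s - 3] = 3*s^2 - 4*s + 6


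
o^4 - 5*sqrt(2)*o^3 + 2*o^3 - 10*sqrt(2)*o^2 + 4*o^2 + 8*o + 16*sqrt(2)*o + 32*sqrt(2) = (o + 2)*(o - 4*sqrt(2))*(o - 2*sqrt(2))*(o + sqrt(2))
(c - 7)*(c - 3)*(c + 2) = c^3 - 8*c^2 + c + 42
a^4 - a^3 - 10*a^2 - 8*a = a*(a - 4)*(a + 1)*(a + 2)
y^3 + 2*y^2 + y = y*(y + 1)^2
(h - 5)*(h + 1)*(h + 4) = h^3 - 21*h - 20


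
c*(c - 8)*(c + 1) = c^3 - 7*c^2 - 8*c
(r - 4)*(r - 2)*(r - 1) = r^3 - 7*r^2 + 14*r - 8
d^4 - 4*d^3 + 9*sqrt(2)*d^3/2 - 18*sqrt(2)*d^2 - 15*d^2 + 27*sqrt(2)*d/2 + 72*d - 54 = (d - 3)*(d - 1)*(d - 3*sqrt(2)/2)*(d + 6*sqrt(2))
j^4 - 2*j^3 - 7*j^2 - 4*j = j*(j - 4)*(-I*j - I)*(I*j + I)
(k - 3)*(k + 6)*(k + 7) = k^3 + 10*k^2 + 3*k - 126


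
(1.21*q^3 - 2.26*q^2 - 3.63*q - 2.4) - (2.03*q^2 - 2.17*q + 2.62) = 1.21*q^3 - 4.29*q^2 - 1.46*q - 5.02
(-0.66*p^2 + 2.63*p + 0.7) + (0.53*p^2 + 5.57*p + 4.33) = -0.13*p^2 + 8.2*p + 5.03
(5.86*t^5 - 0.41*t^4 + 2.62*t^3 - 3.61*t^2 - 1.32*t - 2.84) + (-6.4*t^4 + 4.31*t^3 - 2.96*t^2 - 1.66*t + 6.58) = 5.86*t^5 - 6.81*t^4 + 6.93*t^3 - 6.57*t^2 - 2.98*t + 3.74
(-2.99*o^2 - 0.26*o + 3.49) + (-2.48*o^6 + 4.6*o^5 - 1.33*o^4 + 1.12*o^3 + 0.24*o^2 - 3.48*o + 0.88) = -2.48*o^6 + 4.6*o^5 - 1.33*o^4 + 1.12*o^3 - 2.75*o^2 - 3.74*o + 4.37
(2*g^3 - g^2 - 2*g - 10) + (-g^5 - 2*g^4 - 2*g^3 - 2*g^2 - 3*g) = -g^5 - 2*g^4 - 3*g^2 - 5*g - 10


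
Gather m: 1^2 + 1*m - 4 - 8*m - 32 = -7*m - 35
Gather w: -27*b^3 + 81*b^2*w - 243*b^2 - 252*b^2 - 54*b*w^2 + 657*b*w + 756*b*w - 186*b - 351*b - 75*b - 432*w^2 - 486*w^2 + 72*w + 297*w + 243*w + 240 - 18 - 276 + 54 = -27*b^3 - 495*b^2 - 612*b + w^2*(-54*b - 918) + w*(81*b^2 + 1413*b + 612)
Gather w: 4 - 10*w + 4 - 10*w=8 - 20*w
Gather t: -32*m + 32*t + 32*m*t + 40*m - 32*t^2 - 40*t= 8*m - 32*t^2 + t*(32*m - 8)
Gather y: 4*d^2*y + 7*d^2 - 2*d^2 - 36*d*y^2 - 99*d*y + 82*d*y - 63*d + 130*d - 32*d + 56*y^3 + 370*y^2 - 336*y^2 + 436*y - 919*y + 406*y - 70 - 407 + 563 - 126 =5*d^2 + 35*d + 56*y^3 + y^2*(34 - 36*d) + y*(4*d^2 - 17*d - 77) - 40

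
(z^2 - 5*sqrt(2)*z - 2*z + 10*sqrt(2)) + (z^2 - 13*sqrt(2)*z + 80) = 2*z^2 - 18*sqrt(2)*z - 2*z + 10*sqrt(2) + 80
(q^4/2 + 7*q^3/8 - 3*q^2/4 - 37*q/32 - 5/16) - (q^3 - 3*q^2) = q^4/2 - q^3/8 + 9*q^2/4 - 37*q/32 - 5/16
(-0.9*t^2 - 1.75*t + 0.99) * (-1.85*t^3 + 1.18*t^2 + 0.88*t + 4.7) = 1.665*t^5 + 2.1755*t^4 - 4.6885*t^3 - 4.6018*t^2 - 7.3538*t + 4.653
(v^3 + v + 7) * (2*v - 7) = 2*v^4 - 7*v^3 + 2*v^2 + 7*v - 49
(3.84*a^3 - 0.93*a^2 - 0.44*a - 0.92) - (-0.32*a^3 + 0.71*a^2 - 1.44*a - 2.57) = 4.16*a^3 - 1.64*a^2 + 1.0*a + 1.65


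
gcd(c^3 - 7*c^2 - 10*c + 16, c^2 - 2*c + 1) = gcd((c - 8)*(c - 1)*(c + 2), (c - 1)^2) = c - 1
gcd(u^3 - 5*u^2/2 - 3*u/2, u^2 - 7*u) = u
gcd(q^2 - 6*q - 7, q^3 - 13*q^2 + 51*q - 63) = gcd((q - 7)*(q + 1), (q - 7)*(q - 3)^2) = q - 7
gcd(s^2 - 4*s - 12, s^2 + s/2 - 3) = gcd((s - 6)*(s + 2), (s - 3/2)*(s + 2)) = s + 2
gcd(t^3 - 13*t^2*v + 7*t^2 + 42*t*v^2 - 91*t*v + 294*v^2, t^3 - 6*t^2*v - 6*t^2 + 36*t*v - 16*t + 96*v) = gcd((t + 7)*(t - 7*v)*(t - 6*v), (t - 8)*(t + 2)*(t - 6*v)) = t - 6*v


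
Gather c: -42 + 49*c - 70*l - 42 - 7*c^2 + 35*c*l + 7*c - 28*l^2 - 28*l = -7*c^2 + c*(35*l + 56) - 28*l^2 - 98*l - 84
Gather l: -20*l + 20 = 20 - 20*l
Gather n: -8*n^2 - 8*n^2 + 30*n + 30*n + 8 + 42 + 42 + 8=-16*n^2 + 60*n + 100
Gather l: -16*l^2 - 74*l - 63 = -16*l^2 - 74*l - 63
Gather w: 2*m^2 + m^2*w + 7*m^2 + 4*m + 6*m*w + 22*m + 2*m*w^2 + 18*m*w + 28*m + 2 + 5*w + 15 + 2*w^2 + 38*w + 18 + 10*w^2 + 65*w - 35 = 9*m^2 + 54*m + w^2*(2*m + 12) + w*(m^2 + 24*m + 108)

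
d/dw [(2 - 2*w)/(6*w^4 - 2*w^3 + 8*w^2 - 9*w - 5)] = 4*(9*w^4 - 14*w^3 + 7*w^2 - 8*w + 7)/(36*w^8 - 24*w^7 + 100*w^6 - 140*w^5 + 40*w^4 - 124*w^3 + w^2 + 90*w + 25)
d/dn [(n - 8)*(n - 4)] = 2*n - 12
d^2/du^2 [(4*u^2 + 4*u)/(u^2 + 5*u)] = -32/(u^3 + 15*u^2 + 75*u + 125)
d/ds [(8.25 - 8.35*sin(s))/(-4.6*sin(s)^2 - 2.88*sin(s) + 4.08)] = (-38.41*sin(s)^2 + 75.9*sin(s) - 10.308)*cos(s)/(21.16*sin(s)^4 + 26.496*sin(s)^3 - 29.2416*sin(s)^2 - 23.5008*sin(s) + 16.6464)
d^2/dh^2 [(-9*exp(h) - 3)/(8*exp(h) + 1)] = (15 - 120*exp(h))*exp(h)/(512*exp(3*h) + 192*exp(2*h) + 24*exp(h) + 1)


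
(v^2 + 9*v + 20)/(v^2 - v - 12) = (v^2 + 9*v + 20)/(v^2 - v - 12)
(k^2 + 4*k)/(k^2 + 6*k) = (k + 4)/(k + 6)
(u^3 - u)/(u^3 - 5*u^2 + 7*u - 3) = u*(u + 1)/(u^2 - 4*u + 3)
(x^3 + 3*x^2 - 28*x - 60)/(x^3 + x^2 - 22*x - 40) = (x + 6)/(x + 4)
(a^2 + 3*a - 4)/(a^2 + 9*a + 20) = (a - 1)/(a + 5)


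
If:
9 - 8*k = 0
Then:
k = 9/8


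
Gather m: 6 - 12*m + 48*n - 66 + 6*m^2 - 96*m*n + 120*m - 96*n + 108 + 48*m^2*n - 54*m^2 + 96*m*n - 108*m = m^2*(48*n - 48) - 48*n + 48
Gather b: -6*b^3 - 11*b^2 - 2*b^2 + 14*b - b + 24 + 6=-6*b^3 - 13*b^2 + 13*b + 30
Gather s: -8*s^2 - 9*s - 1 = -8*s^2 - 9*s - 1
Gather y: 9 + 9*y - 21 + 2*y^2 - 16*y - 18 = 2*y^2 - 7*y - 30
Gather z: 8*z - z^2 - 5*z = -z^2 + 3*z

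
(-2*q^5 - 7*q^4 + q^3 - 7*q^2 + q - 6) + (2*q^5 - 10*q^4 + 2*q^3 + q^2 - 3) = -17*q^4 + 3*q^3 - 6*q^2 + q - 9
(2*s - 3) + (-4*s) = -2*s - 3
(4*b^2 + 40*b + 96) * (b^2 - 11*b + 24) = 4*b^4 - 4*b^3 - 248*b^2 - 96*b + 2304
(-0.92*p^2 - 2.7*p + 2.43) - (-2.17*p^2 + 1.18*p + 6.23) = 1.25*p^2 - 3.88*p - 3.8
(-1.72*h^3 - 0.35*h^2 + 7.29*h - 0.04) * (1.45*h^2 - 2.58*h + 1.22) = -2.494*h^5 + 3.9301*h^4 + 9.3751*h^3 - 19.2932*h^2 + 8.997*h - 0.0488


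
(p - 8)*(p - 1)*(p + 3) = p^3 - 6*p^2 - 19*p + 24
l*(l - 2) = l^2 - 2*l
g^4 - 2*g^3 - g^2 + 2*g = g*(g - 2)*(g - 1)*(g + 1)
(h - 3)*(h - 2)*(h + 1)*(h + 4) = h^4 - 15*h^2 + 10*h + 24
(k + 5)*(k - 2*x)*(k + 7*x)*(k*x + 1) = k^4*x + 5*k^3*x^2 + 5*k^3*x + k^3 - 14*k^2*x^3 + 25*k^2*x^2 + 5*k^2*x + 5*k^2 - 70*k*x^3 - 14*k*x^2 + 25*k*x - 70*x^2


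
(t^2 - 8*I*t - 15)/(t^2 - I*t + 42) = (t^2 - 8*I*t - 15)/(t^2 - I*t + 42)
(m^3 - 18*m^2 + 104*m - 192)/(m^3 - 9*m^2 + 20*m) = (m^2 - 14*m + 48)/(m*(m - 5))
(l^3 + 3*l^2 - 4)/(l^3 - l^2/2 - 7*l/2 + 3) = 2*(l + 2)/(2*l - 3)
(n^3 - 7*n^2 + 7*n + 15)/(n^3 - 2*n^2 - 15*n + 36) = (n^2 - 4*n - 5)/(n^2 + n - 12)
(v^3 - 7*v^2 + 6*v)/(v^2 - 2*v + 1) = v*(v - 6)/(v - 1)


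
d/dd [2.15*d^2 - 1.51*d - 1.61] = 4.3*d - 1.51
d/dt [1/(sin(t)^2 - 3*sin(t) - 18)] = (3 - 2*sin(t))*cos(t)/((sin(t) - 6)^2*(sin(t) + 3)^2)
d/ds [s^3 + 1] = 3*s^2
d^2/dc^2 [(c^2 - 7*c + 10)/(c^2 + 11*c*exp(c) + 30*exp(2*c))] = (-(2*(2*c - 7)*(11*c*exp(c) + 2*c + 60*exp(2*c) + 11*exp(c)) + (c^2 - 7*c + 10)*(11*c*exp(c) + 120*exp(2*c) + 22*exp(c) + 2))*(c^2 + 11*c*exp(c) + 30*exp(2*c)) + 2*(c^2 - 7*c + 10)*(11*c*exp(c) + 2*c + 60*exp(2*c) + 11*exp(c))^2 + 2*(c^2 + 11*c*exp(c) + 30*exp(2*c))^2)/(c^2 + 11*c*exp(c) + 30*exp(2*c))^3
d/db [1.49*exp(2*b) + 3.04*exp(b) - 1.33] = (2.98*exp(b) + 3.04)*exp(b)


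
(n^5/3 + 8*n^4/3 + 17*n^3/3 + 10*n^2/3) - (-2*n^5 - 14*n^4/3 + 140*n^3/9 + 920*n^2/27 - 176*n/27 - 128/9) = 7*n^5/3 + 22*n^4/3 - 89*n^3/9 - 830*n^2/27 + 176*n/27 + 128/9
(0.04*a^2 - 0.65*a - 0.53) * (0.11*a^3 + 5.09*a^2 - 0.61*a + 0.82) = 0.0044*a^5 + 0.1321*a^4 - 3.3912*a^3 - 2.2684*a^2 - 0.2097*a - 0.4346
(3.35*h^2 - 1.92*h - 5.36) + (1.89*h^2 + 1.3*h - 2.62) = 5.24*h^2 - 0.62*h - 7.98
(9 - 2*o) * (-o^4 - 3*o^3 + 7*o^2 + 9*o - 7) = 2*o^5 - 3*o^4 - 41*o^3 + 45*o^2 + 95*o - 63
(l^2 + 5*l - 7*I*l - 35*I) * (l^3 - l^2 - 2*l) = l^5 + 4*l^4 - 7*I*l^4 - 7*l^3 - 28*I*l^3 - 10*l^2 + 49*I*l^2 + 70*I*l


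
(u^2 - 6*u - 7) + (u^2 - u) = 2*u^2 - 7*u - 7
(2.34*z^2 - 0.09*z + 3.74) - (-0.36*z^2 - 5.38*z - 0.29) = 2.7*z^2 + 5.29*z + 4.03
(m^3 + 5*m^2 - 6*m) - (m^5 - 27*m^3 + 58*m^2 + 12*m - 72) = -m^5 + 28*m^3 - 53*m^2 - 18*m + 72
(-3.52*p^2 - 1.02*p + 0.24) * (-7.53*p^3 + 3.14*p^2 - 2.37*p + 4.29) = 26.5056*p^5 - 3.3722*p^4 + 3.3324*p^3 - 11.9298*p^2 - 4.9446*p + 1.0296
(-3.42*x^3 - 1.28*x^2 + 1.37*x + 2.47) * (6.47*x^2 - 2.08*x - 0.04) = -22.1274*x^5 - 1.168*x^4 + 11.6631*x^3 + 13.1825*x^2 - 5.1924*x - 0.0988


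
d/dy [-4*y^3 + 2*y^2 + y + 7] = -12*y^2 + 4*y + 1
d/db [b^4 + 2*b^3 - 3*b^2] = 2*b*(2*b^2 + 3*b - 3)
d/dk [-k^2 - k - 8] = -2*k - 1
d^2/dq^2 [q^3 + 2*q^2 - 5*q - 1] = 6*q + 4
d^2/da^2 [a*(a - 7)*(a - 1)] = 6*a - 16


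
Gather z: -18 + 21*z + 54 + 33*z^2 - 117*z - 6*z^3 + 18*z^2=-6*z^3 + 51*z^2 - 96*z + 36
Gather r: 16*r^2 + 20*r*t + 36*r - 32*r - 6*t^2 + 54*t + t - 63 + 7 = 16*r^2 + r*(20*t + 4) - 6*t^2 + 55*t - 56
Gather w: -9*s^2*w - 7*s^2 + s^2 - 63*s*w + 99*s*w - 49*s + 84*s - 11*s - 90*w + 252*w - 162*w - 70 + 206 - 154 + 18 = -6*s^2 + 24*s + w*(-9*s^2 + 36*s)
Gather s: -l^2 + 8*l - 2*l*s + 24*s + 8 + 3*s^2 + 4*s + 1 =-l^2 + 8*l + 3*s^2 + s*(28 - 2*l) + 9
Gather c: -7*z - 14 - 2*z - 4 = -9*z - 18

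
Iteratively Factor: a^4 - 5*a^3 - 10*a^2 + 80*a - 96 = (a - 4)*(a^3 - a^2 - 14*a + 24) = (a - 4)*(a - 3)*(a^2 + 2*a - 8) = (a - 4)*(a - 3)*(a - 2)*(a + 4)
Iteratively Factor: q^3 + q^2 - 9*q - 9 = (q + 1)*(q^2 - 9) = (q - 3)*(q + 1)*(q + 3)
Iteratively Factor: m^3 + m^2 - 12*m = (m + 4)*(m^2 - 3*m) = (m - 3)*(m + 4)*(m)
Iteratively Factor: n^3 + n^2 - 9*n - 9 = (n + 1)*(n^2 - 9) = (n - 3)*(n + 1)*(n + 3)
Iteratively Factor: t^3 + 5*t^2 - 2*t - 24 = (t + 4)*(t^2 + t - 6) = (t + 3)*(t + 4)*(t - 2)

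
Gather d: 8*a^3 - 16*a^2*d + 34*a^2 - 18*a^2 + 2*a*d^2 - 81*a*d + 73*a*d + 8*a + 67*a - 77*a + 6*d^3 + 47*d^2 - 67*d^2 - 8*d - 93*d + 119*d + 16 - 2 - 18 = 8*a^3 + 16*a^2 - 2*a + 6*d^3 + d^2*(2*a - 20) + d*(-16*a^2 - 8*a + 18) - 4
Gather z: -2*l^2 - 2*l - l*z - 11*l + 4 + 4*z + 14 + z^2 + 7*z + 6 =-2*l^2 - 13*l + z^2 + z*(11 - l) + 24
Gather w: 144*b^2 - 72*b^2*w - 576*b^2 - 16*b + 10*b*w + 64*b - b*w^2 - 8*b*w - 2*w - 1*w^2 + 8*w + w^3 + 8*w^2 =-432*b^2 + 48*b + w^3 + w^2*(7 - b) + w*(-72*b^2 + 2*b + 6)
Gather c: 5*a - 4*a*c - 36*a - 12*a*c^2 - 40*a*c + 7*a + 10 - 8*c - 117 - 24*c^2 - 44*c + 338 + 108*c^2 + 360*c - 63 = -24*a + c^2*(84 - 12*a) + c*(308 - 44*a) + 168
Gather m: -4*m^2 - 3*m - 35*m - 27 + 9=-4*m^2 - 38*m - 18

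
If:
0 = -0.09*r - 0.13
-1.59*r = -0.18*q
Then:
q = -12.76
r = -1.44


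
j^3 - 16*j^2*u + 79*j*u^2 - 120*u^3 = (j - 8*u)*(j - 5*u)*(j - 3*u)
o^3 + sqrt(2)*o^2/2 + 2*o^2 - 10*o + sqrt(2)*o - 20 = (o + 2)*(o - 2*sqrt(2))*(o + 5*sqrt(2)/2)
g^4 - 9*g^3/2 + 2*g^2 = g^2*(g - 4)*(g - 1/2)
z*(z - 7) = z^2 - 7*z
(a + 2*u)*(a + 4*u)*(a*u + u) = a^3*u + 6*a^2*u^2 + a^2*u + 8*a*u^3 + 6*a*u^2 + 8*u^3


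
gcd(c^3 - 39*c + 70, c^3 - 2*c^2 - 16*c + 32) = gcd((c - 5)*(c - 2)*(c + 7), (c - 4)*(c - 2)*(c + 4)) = c - 2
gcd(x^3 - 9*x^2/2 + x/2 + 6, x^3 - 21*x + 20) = x - 4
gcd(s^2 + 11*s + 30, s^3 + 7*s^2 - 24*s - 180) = s + 6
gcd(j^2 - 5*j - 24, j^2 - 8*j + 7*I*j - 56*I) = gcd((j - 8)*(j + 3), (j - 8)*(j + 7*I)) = j - 8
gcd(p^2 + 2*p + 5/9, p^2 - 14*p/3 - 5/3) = p + 1/3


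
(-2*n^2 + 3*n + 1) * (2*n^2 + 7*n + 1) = -4*n^4 - 8*n^3 + 21*n^2 + 10*n + 1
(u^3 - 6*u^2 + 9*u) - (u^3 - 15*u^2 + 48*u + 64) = 9*u^2 - 39*u - 64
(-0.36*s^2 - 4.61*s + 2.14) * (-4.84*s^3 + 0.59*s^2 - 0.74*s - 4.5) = 1.7424*s^5 + 22.1*s^4 - 12.8111*s^3 + 6.294*s^2 + 19.1614*s - 9.63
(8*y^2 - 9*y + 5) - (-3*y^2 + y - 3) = 11*y^2 - 10*y + 8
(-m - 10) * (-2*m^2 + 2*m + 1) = 2*m^3 + 18*m^2 - 21*m - 10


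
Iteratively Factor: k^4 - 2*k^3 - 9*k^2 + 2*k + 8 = (k + 1)*(k^3 - 3*k^2 - 6*k + 8) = (k - 1)*(k + 1)*(k^2 - 2*k - 8) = (k - 1)*(k + 1)*(k + 2)*(k - 4)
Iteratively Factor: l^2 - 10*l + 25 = (l - 5)*(l - 5)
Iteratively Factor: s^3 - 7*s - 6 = (s + 2)*(s^2 - 2*s - 3) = (s + 1)*(s + 2)*(s - 3)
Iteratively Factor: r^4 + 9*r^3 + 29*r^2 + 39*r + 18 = (r + 3)*(r^3 + 6*r^2 + 11*r + 6) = (r + 2)*(r + 3)*(r^2 + 4*r + 3) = (r + 1)*(r + 2)*(r + 3)*(r + 3)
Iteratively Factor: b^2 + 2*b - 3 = (b - 1)*(b + 3)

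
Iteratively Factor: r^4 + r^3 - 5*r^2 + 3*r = (r - 1)*(r^3 + 2*r^2 - 3*r) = (r - 1)^2*(r^2 + 3*r) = (r - 1)^2*(r + 3)*(r)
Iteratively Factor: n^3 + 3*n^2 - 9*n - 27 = (n - 3)*(n^2 + 6*n + 9) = (n - 3)*(n + 3)*(n + 3)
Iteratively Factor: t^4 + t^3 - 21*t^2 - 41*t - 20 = (t + 1)*(t^3 - 21*t - 20) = (t + 1)*(t + 4)*(t^2 - 4*t - 5) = (t - 5)*(t + 1)*(t + 4)*(t + 1)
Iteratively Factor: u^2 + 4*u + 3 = (u + 3)*(u + 1)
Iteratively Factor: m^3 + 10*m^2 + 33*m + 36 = (m + 3)*(m^2 + 7*m + 12) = (m + 3)^2*(m + 4)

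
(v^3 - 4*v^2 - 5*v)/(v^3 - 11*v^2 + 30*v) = (v + 1)/(v - 6)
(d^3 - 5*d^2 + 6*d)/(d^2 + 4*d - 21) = d*(d - 2)/(d + 7)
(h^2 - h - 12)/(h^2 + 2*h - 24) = (h + 3)/(h + 6)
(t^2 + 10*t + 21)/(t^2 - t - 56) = (t + 3)/(t - 8)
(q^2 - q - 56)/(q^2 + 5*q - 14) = (q - 8)/(q - 2)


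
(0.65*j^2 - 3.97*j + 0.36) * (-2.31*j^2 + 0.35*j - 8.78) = -1.5015*j^4 + 9.3982*j^3 - 7.9281*j^2 + 34.9826*j - 3.1608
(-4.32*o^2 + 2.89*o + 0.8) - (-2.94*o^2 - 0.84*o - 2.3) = -1.38*o^2 + 3.73*o + 3.1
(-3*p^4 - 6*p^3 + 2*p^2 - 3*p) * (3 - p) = 3*p^5 - 3*p^4 - 20*p^3 + 9*p^2 - 9*p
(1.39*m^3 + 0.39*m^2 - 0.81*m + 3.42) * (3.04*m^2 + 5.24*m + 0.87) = 4.2256*m^5 + 8.4692*m^4 + 0.7905*m^3 + 6.4917*m^2 + 17.2161*m + 2.9754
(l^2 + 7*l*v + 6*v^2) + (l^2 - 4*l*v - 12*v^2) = 2*l^2 + 3*l*v - 6*v^2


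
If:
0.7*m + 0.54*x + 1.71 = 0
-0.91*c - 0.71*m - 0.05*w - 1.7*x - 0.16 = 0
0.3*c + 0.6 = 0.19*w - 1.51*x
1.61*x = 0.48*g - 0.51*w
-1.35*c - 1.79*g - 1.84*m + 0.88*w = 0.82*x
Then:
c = 1.96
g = 2.69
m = -2.18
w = 3.59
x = -0.34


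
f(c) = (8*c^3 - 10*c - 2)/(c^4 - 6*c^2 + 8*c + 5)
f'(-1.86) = -3.45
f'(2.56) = -0.53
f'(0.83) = 0.85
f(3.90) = 2.46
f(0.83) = -0.72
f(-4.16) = -3.20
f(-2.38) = 5.40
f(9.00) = 0.93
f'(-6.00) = -0.39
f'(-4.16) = -1.98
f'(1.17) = 2.85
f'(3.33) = -0.97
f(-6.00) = -1.61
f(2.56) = 3.66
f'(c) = (24*c^2 - 10)/(c^4 - 6*c^2 + 8*c + 5) + (-4*c^3 + 12*c - 8)*(8*c^3 - 10*c - 2)/(c^4 - 6*c^2 + 8*c + 5)^2 = 2*((12*c^2 - 5)*(c^4 - 6*c^2 + 8*c + 5) + 4*(-4*c^3 + 5*c + 1)*(c^3 - 3*c + 2))/(c^4 - 6*c^2 + 8*c + 5)^2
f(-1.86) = 1.87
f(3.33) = 2.95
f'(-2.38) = -13.78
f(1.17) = -0.11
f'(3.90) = -0.75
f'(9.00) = -0.11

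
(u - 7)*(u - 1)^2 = u^3 - 9*u^2 + 15*u - 7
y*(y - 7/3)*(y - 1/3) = y^3 - 8*y^2/3 + 7*y/9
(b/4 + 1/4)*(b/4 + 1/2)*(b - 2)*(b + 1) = b^4/16 + b^3/8 - 3*b^2/16 - b/2 - 1/4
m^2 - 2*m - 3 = (m - 3)*(m + 1)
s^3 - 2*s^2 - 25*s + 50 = (s - 5)*(s - 2)*(s + 5)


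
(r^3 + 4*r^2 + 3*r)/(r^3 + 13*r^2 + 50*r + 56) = r*(r^2 + 4*r + 3)/(r^3 + 13*r^2 + 50*r + 56)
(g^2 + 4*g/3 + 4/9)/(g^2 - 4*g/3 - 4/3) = (g + 2/3)/(g - 2)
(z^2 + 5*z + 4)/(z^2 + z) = (z + 4)/z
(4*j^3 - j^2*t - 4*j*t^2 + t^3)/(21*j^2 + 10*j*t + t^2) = (4*j^3 - j^2*t - 4*j*t^2 + t^3)/(21*j^2 + 10*j*t + t^2)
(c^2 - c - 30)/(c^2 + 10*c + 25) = (c - 6)/(c + 5)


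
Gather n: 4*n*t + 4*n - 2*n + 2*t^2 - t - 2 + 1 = n*(4*t + 2) + 2*t^2 - t - 1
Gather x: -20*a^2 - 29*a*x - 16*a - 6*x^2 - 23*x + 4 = -20*a^2 - 16*a - 6*x^2 + x*(-29*a - 23) + 4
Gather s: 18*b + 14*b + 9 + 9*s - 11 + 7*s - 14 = 32*b + 16*s - 16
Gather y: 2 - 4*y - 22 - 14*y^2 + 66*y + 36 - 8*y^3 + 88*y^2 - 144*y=-8*y^3 + 74*y^2 - 82*y + 16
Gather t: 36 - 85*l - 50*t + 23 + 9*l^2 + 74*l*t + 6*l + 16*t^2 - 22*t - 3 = 9*l^2 - 79*l + 16*t^2 + t*(74*l - 72) + 56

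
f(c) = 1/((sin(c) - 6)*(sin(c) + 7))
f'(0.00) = 0.00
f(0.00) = -0.02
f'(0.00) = 0.00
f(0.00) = -0.02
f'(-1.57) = 0.00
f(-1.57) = -0.02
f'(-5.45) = -0.00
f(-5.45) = -0.02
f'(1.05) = -0.00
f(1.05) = -0.02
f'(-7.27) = 0.00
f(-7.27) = -0.02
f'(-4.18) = 0.00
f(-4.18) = -0.02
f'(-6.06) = -0.00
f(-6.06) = -0.02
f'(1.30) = -0.00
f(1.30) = -0.02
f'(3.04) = 0.00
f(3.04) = -0.02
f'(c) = -cos(c)/((sin(c) - 6)*(sin(c) + 7)^2) - cos(c)/((sin(c) - 6)^2*(sin(c) + 7)) = -(sin(2*c) + cos(c))/((sin(c) - 6)^2*(sin(c) + 7)^2)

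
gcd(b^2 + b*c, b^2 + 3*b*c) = b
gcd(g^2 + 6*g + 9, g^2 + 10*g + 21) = g + 3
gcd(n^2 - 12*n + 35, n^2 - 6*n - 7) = n - 7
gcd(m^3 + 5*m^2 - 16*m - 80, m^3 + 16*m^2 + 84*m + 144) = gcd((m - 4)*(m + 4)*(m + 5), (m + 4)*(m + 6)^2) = m + 4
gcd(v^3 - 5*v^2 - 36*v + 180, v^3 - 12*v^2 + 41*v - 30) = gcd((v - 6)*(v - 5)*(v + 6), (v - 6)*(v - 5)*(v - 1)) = v^2 - 11*v + 30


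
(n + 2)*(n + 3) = n^2 + 5*n + 6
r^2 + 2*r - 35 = (r - 5)*(r + 7)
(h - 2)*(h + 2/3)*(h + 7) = h^3 + 17*h^2/3 - 32*h/3 - 28/3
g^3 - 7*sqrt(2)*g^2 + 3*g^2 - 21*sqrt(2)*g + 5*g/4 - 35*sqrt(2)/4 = (g + 1/2)*(g + 5/2)*(g - 7*sqrt(2))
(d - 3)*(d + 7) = d^2 + 4*d - 21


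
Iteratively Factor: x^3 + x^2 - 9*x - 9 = (x + 3)*(x^2 - 2*x - 3) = (x - 3)*(x + 3)*(x + 1)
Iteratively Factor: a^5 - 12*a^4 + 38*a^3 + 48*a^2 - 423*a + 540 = (a - 5)*(a^4 - 7*a^3 + 3*a^2 + 63*a - 108) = (a - 5)*(a - 3)*(a^3 - 4*a^2 - 9*a + 36) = (a - 5)*(a - 4)*(a - 3)*(a^2 - 9) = (a - 5)*(a - 4)*(a - 3)^2*(a + 3)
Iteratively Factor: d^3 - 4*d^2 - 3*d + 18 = (d + 2)*(d^2 - 6*d + 9) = (d - 3)*(d + 2)*(d - 3)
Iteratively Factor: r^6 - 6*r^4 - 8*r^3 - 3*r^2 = (r)*(r^5 - 6*r^3 - 8*r^2 - 3*r) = r^2*(r^4 - 6*r^2 - 8*r - 3) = r^2*(r - 3)*(r^3 + 3*r^2 + 3*r + 1) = r^2*(r - 3)*(r + 1)*(r^2 + 2*r + 1) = r^2*(r - 3)*(r + 1)^2*(r + 1)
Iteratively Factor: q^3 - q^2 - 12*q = (q)*(q^2 - q - 12) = q*(q - 4)*(q + 3)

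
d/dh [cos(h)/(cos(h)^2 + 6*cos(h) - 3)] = (cos(h)^2 + 3)*sin(h)/(cos(h)^2 + 6*cos(h) - 3)^2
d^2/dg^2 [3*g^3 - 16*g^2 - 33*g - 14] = 18*g - 32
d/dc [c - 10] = 1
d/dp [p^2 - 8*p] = 2*p - 8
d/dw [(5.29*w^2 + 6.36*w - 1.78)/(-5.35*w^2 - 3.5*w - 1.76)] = (15.511*w^2 - 37.6668*w - 17.4236)/(28.6225*w^4 + 37.45*w^3 + 31.082*w^2 + 12.32*w + 3.0976)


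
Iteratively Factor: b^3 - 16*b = (b + 4)*(b^2 - 4*b) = b*(b + 4)*(b - 4)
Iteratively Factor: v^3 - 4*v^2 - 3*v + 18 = (v - 3)*(v^2 - v - 6) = (v - 3)*(v + 2)*(v - 3)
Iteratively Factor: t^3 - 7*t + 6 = (t + 3)*(t^2 - 3*t + 2) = (t - 2)*(t + 3)*(t - 1)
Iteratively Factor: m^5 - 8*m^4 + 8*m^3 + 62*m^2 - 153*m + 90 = (m - 3)*(m^4 - 5*m^3 - 7*m^2 + 41*m - 30) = (m - 3)*(m - 1)*(m^3 - 4*m^2 - 11*m + 30) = (m - 3)*(m - 1)*(m + 3)*(m^2 - 7*m + 10) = (m - 5)*(m - 3)*(m - 1)*(m + 3)*(m - 2)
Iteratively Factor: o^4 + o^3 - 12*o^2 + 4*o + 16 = (o + 1)*(o^3 - 12*o + 16) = (o + 1)*(o + 4)*(o^2 - 4*o + 4) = (o - 2)*(o + 1)*(o + 4)*(o - 2)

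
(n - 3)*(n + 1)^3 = n^4 - 6*n^2 - 8*n - 3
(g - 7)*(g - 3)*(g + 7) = g^3 - 3*g^2 - 49*g + 147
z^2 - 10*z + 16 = (z - 8)*(z - 2)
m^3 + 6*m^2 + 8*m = m*(m + 2)*(m + 4)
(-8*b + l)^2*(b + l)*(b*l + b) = 64*b^4*l + 64*b^4 + 48*b^3*l^2 + 48*b^3*l - 15*b^2*l^3 - 15*b^2*l^2 + b*l^4 + b*l^3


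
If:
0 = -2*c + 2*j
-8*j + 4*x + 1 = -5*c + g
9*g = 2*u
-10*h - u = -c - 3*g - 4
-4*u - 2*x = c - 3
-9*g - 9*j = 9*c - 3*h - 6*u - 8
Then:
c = 9265/14853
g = 1558/14853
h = 6634/14853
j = 9265/14853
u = 2337/4951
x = 3625/14853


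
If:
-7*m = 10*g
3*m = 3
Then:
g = -7/10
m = 1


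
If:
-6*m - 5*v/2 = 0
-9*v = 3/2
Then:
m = 5/72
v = -1/6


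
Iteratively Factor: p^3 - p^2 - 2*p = (p - 2)*(p^2 + p) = p*(p - 2)*(p + 1)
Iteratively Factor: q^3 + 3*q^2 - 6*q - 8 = (q + 1)*(q^2 + 2*q - 8) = (q + 1)*(q + 4)*(q - 2)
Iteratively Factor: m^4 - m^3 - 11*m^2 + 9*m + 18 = (m - 3)*(m^3 + 2*m^2 - 5*m - 6) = (m - 3)*(m + 1)*(m^2 + m - 6) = (m - 3)*(m - 2)*(m + 1)*(m + 3)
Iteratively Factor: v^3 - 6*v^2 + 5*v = (v)*(v^2 - 6*v + 5) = v*(v - 5)*(v - 1)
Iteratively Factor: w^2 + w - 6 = (w - 2)*(w + 3)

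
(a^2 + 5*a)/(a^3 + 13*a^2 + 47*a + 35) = a/(a^2 + 8*a + 7)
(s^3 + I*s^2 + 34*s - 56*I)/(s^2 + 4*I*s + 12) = (s^2 + 3*I*s + 28)/(s + 6*I)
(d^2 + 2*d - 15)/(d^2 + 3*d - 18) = (d + 5)/(d + 6)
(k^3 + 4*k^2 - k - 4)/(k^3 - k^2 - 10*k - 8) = (k^2 + 3*k - 4)/(k^2 - 2*k - 8)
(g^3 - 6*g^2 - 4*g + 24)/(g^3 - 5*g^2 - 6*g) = (g^2 - 4)/(g*(g + 1))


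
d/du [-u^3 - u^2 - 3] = u*(-3*u - 2)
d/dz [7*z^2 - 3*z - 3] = 14*z - 3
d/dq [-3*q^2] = -6*q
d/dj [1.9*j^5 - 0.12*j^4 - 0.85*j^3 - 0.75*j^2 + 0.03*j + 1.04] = 9.5*j^4 - 0.48*j^3 - 2.55*j^2 - 1.5*j + 0.03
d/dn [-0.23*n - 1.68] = -0.230000000000000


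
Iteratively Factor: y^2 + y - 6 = (y + 3)*(y - 2)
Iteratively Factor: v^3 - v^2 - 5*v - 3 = (v + 1)*(v^2 - 2*v - 3) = (v - 3)*(v + 1)*(v + 1)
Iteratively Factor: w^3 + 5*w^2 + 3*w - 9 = (w - 1)*(w^2 + 6*w + 9) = (w - 1)*(w + 3)*(w + 3)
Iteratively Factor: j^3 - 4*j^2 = (j)*(j^2 - 4*j) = j*(j - 4)*(j)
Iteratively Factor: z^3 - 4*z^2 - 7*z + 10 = (z - 5)*(z^2 + z - 2) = (z - 5)*(z + 2)*(z - 1)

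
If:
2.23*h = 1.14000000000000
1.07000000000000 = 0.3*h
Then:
No Solution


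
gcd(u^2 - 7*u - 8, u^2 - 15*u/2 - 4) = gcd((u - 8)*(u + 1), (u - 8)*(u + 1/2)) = u - 8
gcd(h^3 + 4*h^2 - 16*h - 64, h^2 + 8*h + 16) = h^2 + 8*h + 16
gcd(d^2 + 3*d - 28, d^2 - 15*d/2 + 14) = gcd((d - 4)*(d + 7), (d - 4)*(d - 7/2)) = d - 4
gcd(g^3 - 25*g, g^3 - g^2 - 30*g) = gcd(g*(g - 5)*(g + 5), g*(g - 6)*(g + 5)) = g^2 + 5*g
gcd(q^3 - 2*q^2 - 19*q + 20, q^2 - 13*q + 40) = q - 5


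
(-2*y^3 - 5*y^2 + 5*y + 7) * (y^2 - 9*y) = -2*y^5 + 13*y^4 + 50*y^3 - 38*y^2 - 63*y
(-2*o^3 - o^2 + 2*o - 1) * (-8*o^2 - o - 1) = 16*o^5 + 10*o^4 - 13*o^3 + 7*o^2 - o + 1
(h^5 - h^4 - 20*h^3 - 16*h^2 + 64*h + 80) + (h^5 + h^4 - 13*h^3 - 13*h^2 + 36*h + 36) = 2*h^5 - 33*h^3 - 29*h^2 + 100*h + 116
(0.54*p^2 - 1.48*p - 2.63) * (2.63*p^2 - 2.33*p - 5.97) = 1.4202*p^4 - 5.1506*p^3 - 6.6923*p^2 + 14.9635*p + 15.7011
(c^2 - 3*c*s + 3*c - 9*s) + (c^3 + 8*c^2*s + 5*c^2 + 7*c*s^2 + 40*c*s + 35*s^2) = c^3 + 8*c^2*s + 6*c^2 + 7*c*s^2 + 37*c*s + 3*c + 35*s^2 - 9*s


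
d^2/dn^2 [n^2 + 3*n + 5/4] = 2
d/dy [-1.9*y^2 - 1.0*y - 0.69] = -3.8*y - 1.0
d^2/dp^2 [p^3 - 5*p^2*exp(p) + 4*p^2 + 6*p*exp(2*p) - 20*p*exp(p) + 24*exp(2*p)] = -5*p^2*exp(p) + 24*p*exp(2*p) - 40*p*exp(p) + 6*p + 120*exp(2*p) - 50*exp(p) + 8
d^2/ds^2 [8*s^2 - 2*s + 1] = 16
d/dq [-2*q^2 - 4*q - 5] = -4*q - 4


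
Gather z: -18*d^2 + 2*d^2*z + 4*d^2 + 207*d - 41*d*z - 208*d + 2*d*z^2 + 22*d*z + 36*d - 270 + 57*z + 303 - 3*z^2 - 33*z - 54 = -14*d^2 + 35*d + z^2*(2*d - 3) + z*(2*d^2 - 19*d + 24) - 21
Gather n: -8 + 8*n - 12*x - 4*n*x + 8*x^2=n*(8 - 4*x) + 8*x^2 - 12*x - 8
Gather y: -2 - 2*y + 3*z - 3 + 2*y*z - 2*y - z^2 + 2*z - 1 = y*(2*z - 4) - z^2 + 5*z - 6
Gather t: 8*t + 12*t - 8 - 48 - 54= 20*t - 110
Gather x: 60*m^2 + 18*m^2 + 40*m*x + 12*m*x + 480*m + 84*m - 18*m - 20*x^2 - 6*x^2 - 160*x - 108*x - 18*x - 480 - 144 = 78*m^2 + 546*m - 26*x^2 + x*(52*m - 286) - 624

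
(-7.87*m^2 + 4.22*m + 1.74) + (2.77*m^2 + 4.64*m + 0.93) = -5.1*m^2 + 8.86*m + 2.67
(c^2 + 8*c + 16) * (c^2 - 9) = c^4 + 8*c^3 + 7*c^2 - 72*c - 144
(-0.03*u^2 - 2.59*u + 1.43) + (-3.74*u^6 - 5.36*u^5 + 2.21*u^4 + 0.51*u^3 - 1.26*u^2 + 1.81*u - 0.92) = -3.74*u^6 - 5.36*u^5 + 2.21*u^4 + 0.51*u^3 - 1.29*u^2 - 0.78*u + 0.51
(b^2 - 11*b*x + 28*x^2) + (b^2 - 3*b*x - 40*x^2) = 2*b^2 - 14*b*x - 12*x^2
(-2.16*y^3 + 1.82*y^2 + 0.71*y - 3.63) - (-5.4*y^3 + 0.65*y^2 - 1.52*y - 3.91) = 3.24*y^3 + 1.17*y^2 + 2.23*y + 0.28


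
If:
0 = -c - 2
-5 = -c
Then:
No Solution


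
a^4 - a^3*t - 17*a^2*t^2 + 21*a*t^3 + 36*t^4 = (a - 3*t)^2*(a + t)*(a + 4*t)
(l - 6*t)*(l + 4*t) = l^2 - 2*l*t - 24*t^2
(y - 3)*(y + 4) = y^2 + y - 12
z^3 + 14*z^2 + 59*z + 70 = (z + 2)*(z + 5)*(z + 7)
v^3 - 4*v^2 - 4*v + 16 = (v - 4)*(v - 2)*(v + 2)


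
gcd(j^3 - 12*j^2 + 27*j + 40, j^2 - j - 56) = j - 8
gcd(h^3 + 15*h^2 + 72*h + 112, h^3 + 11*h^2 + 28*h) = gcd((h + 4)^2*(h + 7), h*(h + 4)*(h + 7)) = h^2 + 11*h + 28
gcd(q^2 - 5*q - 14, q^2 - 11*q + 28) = q - 7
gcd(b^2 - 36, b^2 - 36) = b^2 - 36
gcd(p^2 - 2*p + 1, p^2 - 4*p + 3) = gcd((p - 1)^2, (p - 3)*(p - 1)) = p - 1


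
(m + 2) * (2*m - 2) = 2*m^2 + 2*m - 4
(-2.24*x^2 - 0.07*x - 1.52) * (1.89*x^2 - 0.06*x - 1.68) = -4.2336*x^4 + 0.00210000000000002*x^3 + 0.894600000000001*x^2 + 0.2088*x + 2.5536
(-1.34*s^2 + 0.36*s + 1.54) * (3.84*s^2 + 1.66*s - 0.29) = -5.1456*s^4 - 0.842*s^3 + 6.8998*s^2 + 2.452*s - 0.4466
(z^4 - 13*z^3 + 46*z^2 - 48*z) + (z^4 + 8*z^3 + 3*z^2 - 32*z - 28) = 2*z^4 - 5*z^3 + 49*z^2 - 80*z - 28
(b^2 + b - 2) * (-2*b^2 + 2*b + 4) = -2*b^4 + 10*b^2 - 8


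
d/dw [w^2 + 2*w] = 2*w + 2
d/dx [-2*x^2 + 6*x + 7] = 6 - 4*x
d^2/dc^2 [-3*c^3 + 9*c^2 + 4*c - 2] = 18 - 18*c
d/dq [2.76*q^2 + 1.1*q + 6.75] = 5.52*q + 1.1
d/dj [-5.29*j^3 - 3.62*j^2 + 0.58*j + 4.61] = -15.87*j^2 - 7.24*j + 0.58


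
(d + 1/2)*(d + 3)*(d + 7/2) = d^3 + 7*d^2 + 55*d/4 + 21/4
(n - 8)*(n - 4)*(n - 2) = n^3 - 14*n^2 + 56*n - 64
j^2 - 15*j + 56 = (j - 8)*(j - 7)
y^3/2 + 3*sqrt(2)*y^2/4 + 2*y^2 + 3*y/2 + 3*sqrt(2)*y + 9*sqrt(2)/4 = (y/2 + 1/2)*(y + 3)*(y + 3*sqrt(2)/2)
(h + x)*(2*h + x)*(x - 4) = 2*h^2*x - 8*h^2 + 3*h*x^2 - 12*h*x + x^3 - 4*x^2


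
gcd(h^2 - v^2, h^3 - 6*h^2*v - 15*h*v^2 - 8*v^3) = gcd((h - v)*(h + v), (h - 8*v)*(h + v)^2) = h + v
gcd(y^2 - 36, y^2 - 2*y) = 1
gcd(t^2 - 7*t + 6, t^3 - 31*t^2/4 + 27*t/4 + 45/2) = t - 6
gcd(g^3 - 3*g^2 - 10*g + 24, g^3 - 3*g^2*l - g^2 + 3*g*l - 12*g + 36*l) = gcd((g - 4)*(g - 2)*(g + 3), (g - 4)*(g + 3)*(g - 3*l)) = g^2 - g - 12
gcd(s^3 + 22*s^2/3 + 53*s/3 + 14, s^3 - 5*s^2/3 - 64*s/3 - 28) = s^2 + 13*s/3 + 14/3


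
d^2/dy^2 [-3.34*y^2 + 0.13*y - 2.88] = -6.68000000000000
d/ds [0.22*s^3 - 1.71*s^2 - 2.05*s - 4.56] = 0.66*s^2 - 3.42*s - 2.05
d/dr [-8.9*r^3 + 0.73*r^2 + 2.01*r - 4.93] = -26.7*r^2 + 1.46*r + 2.01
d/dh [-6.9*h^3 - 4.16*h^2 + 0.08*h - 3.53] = -20.7*h^2 - 8.32*h + 0.08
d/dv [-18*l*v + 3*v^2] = -18*l + 6*v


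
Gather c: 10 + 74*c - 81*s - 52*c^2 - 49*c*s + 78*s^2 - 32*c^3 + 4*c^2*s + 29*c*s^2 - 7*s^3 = -32*c^3 + c^2*(4*s - 52) + c*(29*s^2 - 49*s + 74) - 7*s^3 + 78*s^2 - 81*s + 10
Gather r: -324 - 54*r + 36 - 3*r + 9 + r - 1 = -56*r - 280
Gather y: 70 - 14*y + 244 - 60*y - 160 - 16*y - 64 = 90 - 90*y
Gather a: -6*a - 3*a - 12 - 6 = -9*a - 18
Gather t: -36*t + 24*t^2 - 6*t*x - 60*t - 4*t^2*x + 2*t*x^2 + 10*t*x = t^2*(24 - 4*x) + t*(2*x^2 + 4*x - 96)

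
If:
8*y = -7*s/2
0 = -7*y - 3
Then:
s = 48/49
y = -3/7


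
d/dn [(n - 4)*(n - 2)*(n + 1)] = 3*n^2 - 10*n + 2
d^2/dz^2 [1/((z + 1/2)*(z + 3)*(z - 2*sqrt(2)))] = 4*(4*(z + 3)^2*(z - 2*sqrt(2))^2 + 2*(z + 3)^2*(z - 2*sqrt(2))*(2*z + 1) + (z + 3)^2*(2*z + 1)^2 + 2*(z + 3)*(z - 2*sqrt(2))^2*(2*z + 1) + (z + 3)*(z - 2*sqrt(2))*(2*z + 1)^2 + (z - 2*sqrt(2))^2*(2*z + 1)^2)/((z + 3)^3*(z - 2*sqrt(2))^3*(2*z + 1)^3)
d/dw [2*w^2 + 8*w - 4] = 4*w + 8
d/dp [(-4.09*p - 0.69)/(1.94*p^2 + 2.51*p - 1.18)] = (7.9346*p^2 + 2.6772*p + 6.5581)/(3.7636*p^4 + 9.7388*p^3 + 1.7217*p^2 - 5.9236*p + 1.3924)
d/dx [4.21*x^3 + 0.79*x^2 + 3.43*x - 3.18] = 12.63*x^2 + 1.58*x + 3.43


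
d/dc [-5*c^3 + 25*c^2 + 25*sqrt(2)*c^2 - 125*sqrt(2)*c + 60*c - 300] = -15*c^2 + 50*c + 50*sqrt(2)*c - 125*sqrt(2) + 60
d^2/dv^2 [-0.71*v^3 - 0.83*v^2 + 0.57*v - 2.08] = -4.26*v - 1.66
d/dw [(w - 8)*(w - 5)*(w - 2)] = 3*w^2 - 30*w + 66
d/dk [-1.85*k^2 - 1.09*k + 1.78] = -3.7*k - 1.09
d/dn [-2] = 0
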